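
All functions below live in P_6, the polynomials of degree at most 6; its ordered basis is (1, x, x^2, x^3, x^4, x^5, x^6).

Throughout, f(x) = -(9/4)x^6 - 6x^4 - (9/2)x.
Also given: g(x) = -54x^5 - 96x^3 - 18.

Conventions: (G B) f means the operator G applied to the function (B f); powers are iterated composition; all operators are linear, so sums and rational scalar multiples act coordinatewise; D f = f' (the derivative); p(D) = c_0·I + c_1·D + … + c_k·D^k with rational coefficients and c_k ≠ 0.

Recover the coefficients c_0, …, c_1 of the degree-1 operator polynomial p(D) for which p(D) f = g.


p(D) = 4·D, i.e. c_0 = 0, c_1 = 4

D^0 f = -(9/4)x^6 - 6x^4 - (9/2)x
D^1 f = -(27/2)x^5 - 24x^3 - 9/2
matching coefficients of g against c_0 f + c_1 Df + … from the top degree down determines the c_i
solution: c_0 = 0, c_1 = 4


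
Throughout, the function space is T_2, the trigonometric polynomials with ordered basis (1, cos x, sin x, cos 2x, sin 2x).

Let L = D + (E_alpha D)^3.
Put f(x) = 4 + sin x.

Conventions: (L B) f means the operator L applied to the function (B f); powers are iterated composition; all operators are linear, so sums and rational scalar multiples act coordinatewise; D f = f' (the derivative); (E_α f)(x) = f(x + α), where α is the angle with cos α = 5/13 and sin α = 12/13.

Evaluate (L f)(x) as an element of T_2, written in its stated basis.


the image equals g(x) = (4232/2197)cos x - (828/2197)sin x

D f = cos x
D f = cos x
E_alpha D f = (5/13)cos x - (12/13)sin x
D (E_alpha D) f = -(12/13)cos x - (5/13)sin x
E_alpha D (E_alpha D) f = -(120/169)cos x + (119/169)sin x
D (E_alpha D) (E_alpha D) f = (119/169)cos x + (120/169)sin x
E_alpha D (E_alpha D) (E_alpha D) f = (2035/2197)cos x - (828/2197)sin x
(D + (E_alpha D)^3) f = (4232/2197)cos x - (828/2197)sin x


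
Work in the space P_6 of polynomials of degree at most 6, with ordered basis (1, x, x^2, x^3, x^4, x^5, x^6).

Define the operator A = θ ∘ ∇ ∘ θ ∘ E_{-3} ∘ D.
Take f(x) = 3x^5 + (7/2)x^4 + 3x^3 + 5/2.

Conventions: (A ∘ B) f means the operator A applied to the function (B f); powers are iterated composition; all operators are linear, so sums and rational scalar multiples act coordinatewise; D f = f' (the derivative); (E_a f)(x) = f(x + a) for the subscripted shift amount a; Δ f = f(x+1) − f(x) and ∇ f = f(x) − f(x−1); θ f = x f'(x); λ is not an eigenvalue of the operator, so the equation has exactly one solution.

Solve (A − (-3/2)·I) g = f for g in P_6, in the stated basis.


the image equals g(x) = 2x^5 + (7/3)x^4 - 318x^3 + 1648x^2 + (1672/3)x + 5/3

write g with unknown coordinates in the stated basis and equate coefficients in (A − (-3/2)·I) g = f
solving from the highest basis element down gives g = 2x^5 + (7/3)x^4 - 318x^3 + 1648x^2 + (1672/3)x + 5/3
check: A g = 480x^3 - 2472x^2 - 836x
so A g − (-3/2)·g = 3x^5 + (7/2)x^4 + 3x^3 + 5/2 = f ✓


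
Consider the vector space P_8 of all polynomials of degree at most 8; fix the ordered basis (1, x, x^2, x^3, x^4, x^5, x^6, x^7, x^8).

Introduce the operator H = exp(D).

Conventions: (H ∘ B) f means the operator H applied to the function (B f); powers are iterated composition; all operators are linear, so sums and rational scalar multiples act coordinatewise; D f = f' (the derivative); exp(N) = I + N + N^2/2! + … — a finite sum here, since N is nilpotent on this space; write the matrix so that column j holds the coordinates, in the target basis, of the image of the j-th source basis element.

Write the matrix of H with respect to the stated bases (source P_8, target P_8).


image of 1: 1
image of x: x + 1
image of x^2: x^2 + 2x + 1
image of x^3: x^3 + 3x^2 + 3x + 1
image of x^4: x^4 + 4x^3 + 6x^2 + 4x + 1
image of x^5: x^5 + 5x^4 + 10x^3 + 10x^2 + 5x + 1
image of x^6: x^6 + 6x^5 + 15x^4 + 20x^3 + 15x^2 + 6x + 1
image of x^7: x^7 + 7x^6 + 21x^5 + 35x^4 + 35x^3 + 21x^2 + 7x + 1
image of x^8: x^8 + 8x^7 + 28x^6 + 56x^5 + 70x^4 + 56x^3 + 28x^2 + 8x + 1
each image's coordinates form column j of the matrix

the matrix is [[1, 1, 1, 1, 1, 1, 1, 1, 1]; [0, 1, 2, 3, 4, 5, 6, 7, 8]; [0, 0, 1, 3, 6, 10, 15, 21, 28]; [0, 0, 0, 1, 4, 10, 20, 35, 56]; [0, 0, 0, 0, 1, 5, 15, 35, 70]; [0, 0, 0, 0, 0, 1, 6, 21, 56]; [0, 0, 0, 0, 0, 0, 1, 7, 28]; [0, 0, 0, 0, 0, 0, 0, 1, 8]; [0, 0, 0, 0, 0, 0, 0, 0, 1]] (rows listed top to bottom)


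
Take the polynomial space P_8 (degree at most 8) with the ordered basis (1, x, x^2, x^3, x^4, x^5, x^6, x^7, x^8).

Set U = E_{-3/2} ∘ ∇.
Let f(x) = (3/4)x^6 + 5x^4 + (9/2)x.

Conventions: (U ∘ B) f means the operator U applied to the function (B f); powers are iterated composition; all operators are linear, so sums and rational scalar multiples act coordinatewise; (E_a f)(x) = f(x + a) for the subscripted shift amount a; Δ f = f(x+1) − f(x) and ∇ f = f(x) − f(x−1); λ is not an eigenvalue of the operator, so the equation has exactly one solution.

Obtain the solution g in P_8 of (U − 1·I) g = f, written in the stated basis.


write g with unknown coordinates in the stated basis and equate coefficients in (U − 1·I) g = f
solving from the highest basis element down gives g = -(3/4)x^6 - (9/2)x^5 + (35/2)x^4 + (265/4)x^3 - 390x^2 - (11593/32)x + 18937/16
check: U g = -(9/2)x^5 + (45/2)x^4 + (265/4)x^3 - 390x^2 - (11449/32)x + 18937/16
so U g − 1·g = (3/4)x^6 + 5x^4 + (9/2)x = f ✓

g(x) = -(3/4)x^6 - (9/2)x^5 + (35/2)x^4 + (265/4)x^3 - 390x^2 - (11593/32)x + 18937/16


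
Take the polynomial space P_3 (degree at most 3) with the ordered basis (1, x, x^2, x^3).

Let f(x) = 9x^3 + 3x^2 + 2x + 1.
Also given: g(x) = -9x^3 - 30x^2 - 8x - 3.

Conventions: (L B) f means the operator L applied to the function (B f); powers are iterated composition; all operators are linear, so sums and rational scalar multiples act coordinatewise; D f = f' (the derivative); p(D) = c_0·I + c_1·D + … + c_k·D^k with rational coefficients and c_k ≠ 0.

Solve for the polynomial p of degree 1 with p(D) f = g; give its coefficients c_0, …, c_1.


D^0 f = 9x^3 + 3x^2 + 2x + 1
D^1 f = 27x^2 + 6x + 2
matching coefficients of g against c_0 f + c_1 Df + … from the top degree down determines the c_i
solution: c_0 = -1, c_1 = -1

p(D) = -I − D, i.e. c_0 = -1, c_1 = -1


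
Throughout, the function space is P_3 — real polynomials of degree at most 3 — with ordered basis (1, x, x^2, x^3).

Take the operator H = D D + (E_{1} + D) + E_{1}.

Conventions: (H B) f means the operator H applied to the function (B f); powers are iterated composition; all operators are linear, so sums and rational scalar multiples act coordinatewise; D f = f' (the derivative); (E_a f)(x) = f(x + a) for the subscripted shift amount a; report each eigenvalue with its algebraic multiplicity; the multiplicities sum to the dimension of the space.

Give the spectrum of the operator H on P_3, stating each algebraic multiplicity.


image of 1: 2
image of x: 2x + 3
image of x^2: 2x^2 + 6x + 4
image of x^3: 2x^3 + 9x^2 + 12x + 2
the matrix is upper triangular; its diagonal is (2, 2, 2, 2)
for a triangular matrix the eigenvalues are the diagonal entries, with algebraic multiplicity their repetition count

λ = 2 (multiplicity 4)


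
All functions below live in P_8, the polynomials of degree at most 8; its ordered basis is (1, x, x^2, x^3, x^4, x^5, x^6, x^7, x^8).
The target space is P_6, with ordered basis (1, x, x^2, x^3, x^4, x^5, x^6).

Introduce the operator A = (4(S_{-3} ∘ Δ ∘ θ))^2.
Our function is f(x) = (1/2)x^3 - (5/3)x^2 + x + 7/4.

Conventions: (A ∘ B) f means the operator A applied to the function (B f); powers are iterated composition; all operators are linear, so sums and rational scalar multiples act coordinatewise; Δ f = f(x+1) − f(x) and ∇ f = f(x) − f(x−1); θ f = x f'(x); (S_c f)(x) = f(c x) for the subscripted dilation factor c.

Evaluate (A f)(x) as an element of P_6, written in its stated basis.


θ f = (3/2)x^3 - (10/3)x^2 + x
Δ θ f = (9/2)x^2 - (13/6)x - 5/6
S_{-3} Δ θ f = (81/2)x^2 + (13/2)x - 5/6
(4(S_{-3} ∘ Δ ∘ θ)) f = 162x^2 + 26x - 10/3
θ (4(S_{-3} ∘ Δ ∘ θ)) f = 324x^2 + 26x
Δ θ (4(S_{-3} ∘ Δ ∘ θ)) f = 648x + 350
S_{-3} Δ θ (4(S_{-3} ∘ Δ ∘ θ)) f = -1944x + 350
(4(S_{-3} ∘ Δ ∘ θ)) (4(S_{-3} ∘ Δ ∘ θ)) f = -7776x + 1400

the result is g(x) = -7776x + 1400


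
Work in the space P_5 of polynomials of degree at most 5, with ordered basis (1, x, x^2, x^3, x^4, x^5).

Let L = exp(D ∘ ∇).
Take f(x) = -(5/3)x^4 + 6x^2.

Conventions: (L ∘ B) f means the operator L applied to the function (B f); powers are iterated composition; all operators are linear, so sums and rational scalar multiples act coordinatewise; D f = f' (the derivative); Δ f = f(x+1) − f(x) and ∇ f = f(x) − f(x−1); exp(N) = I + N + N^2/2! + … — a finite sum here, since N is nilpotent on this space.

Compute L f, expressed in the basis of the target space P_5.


g(x) = -(5/3)x^4 - 14x^2 + 20x - 44/3

order-1 term: -20x^2 + 20x + 16/3
order-2 term: -20
the series for exp(D ∘ ∇) f terminates at order 2
exp(D ∘ ∇) f = -(5/3)x^4 - 14x^2 + 20x - 44/3


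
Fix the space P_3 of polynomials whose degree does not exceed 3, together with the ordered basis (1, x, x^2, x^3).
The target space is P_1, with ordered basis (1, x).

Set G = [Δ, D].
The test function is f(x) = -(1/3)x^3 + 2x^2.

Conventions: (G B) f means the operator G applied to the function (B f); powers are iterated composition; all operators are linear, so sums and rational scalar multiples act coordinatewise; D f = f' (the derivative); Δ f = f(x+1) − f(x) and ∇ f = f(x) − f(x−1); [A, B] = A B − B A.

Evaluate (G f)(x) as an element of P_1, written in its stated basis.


the image equals g(x) = 0

D f = -x^2 + 4x
Δ D f = -2x + 3
Δ f = -x^2 + 3x + 5/3
D Δ f = -2x + 3
[Δ, D] f = 0


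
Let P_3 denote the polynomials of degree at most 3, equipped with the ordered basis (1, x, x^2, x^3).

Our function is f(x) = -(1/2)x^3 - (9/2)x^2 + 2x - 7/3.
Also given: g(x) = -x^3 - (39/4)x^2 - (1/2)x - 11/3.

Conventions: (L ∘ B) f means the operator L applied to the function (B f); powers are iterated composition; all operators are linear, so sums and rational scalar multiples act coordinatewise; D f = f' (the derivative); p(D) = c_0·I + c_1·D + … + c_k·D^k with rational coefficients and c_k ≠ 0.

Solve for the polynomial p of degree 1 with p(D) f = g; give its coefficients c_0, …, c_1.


p(D) = 2·I + (1/2)·D, i.e. c_0 = 2, c_1 = 1/2

D^0 f = -(1/2)x^3 - (9/2)x^2 + 2x - 7/3
D^1 f = -(3/2)x^2 - 9x + 2
matching coefficients of g against c_0 f + c_1 Df + … from the top degree down determines the c_i
solution: c_0 = 2, c_1 = 1/2


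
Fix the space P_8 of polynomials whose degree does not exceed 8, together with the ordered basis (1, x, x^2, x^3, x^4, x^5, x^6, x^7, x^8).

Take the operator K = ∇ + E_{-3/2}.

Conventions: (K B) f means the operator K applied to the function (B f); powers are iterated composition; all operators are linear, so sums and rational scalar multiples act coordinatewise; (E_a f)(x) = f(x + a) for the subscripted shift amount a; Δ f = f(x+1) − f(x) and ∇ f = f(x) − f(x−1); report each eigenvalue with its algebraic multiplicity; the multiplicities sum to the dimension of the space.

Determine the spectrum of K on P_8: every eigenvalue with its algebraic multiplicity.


image of 1: 1
image of x: x - 1/2
image of x^2: x^2 - x + 5/4
image of x^3: x^3 - (3/2)x^2 + (15/4)x - 19/8
image of x^4: x^4 - 2x^3 + (15/2)x^2 - (19/2)x + 65/16
image of x^5: x^5 - (5/2)x^4 + (25/2)x^3 - (95/4)x^2 + (325/16)x - 211/32
image of x^6: x^6 - 3x^5 + (75/4)x^4 - (95/2)x^3 + (975/16)x^2 - (633/16)x + 665/64
image of x^7: x^7 - (7/2)x^6 + (105/4)x^5 - (665/8)x^4 + (2275/16)x^3 - (4431/32)x^2 + (4655/64)x - 2059/128
image of x^8: x^8 - 4x^7 + 35x^6 - 133x^5 + (2275/8)x^4 - (1477/4)x^3 + (4655/16)x^2 - (2059/16)x + 6305/256
the matrix is upper triangular; its diagonal is (1, 1, 1, 1, 1, 1, 1, 1, 1)
for a triangular matrix the eigenvalues are the diagonal entries, with algebraic multiplicity their repetition count

λ = 1 (multiplicity 9)


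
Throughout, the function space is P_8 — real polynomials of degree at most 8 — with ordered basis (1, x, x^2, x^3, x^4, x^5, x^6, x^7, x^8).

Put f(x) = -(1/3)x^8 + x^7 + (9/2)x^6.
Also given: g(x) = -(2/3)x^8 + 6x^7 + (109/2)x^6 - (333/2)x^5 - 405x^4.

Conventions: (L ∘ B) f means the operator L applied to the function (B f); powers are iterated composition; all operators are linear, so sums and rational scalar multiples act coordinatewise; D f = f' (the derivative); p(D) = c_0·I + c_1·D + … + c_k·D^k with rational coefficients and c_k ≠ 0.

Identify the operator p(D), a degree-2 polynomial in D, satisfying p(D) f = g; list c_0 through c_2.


p(D) = 2·I − (3/2)·D − 3·D^2, i.e. c_0 = 2, c_1 = -3/2, c_2 = -3

D^0 f = -(1/3)x^8 + x^7 + (9/2)x^6
D^1 f = -(8/3)x^7 + 7x^6 + 27x^5
D^2 f = -(56/3)x^6 + 42x^5 + 135x^4
matching coefficients of g against c_0 f + c_1 Df + … from the top degree down determines the c_i
solution: c_0 = 2, c_1 = -3/2, c_2 = -3


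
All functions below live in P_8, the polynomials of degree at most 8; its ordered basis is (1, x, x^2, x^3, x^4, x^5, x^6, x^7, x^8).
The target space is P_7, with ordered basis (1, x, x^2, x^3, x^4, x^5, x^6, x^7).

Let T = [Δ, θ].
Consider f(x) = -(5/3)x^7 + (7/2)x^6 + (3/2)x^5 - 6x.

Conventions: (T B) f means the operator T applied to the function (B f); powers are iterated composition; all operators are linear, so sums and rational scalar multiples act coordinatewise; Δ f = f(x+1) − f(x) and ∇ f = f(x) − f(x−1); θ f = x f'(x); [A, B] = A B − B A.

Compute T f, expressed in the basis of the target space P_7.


θ f = -(35/3)x^7 + 21x^6 + (15/2)x^5 - 6x
Δ θ f = -(245/3)x^6 - 119x^5 - (335/6)x^4 + (260/3)x^3 + 145x^2 + (491/6)x + 65/6
Δ f = -(35/3)x^6 - 14x^5 + (5/3)x^4 + (80/3)x^3 + (65/2)x^2 + (101/6)x - 8/3
θ Δ f = -70x^6 - 70x^5 + (20/3)x^4 + 80x^3 + 65x^2 + (101/6)x
[Δ, θ] f = -(35/3)x^6 - 49x^5 - (125/2)x^4 + (20/3)x^3 + 80x^2 + 65x + 65/6

the image equals g(x) = -(35/3)x^6 - 49x^5 - (125/2)x^4 + (20/3)x^3 + 80x^2 + 65x + 65/6


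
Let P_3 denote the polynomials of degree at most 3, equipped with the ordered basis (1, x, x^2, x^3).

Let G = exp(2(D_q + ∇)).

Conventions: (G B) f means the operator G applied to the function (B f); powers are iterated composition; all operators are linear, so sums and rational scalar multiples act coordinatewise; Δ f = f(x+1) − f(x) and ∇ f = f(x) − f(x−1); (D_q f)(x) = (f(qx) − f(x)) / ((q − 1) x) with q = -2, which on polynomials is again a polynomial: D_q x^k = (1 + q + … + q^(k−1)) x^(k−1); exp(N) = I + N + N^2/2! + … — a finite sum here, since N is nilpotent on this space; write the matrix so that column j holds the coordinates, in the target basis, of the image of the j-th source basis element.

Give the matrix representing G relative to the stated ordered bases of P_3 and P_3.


image of 1: 1
image of x: x + 4
image of x^2: x^2 + 2x + 2
image of x^3: x^3 + 12x^2 + 6x - 6
each image's coordinates form column j of the matrix

the matrix is [[1, 4, 2, -6]; [0, 1, 2, 6]; [0, 0, 1, 12]; [0, 0, 0, 1]] (rows listed top to bottom)


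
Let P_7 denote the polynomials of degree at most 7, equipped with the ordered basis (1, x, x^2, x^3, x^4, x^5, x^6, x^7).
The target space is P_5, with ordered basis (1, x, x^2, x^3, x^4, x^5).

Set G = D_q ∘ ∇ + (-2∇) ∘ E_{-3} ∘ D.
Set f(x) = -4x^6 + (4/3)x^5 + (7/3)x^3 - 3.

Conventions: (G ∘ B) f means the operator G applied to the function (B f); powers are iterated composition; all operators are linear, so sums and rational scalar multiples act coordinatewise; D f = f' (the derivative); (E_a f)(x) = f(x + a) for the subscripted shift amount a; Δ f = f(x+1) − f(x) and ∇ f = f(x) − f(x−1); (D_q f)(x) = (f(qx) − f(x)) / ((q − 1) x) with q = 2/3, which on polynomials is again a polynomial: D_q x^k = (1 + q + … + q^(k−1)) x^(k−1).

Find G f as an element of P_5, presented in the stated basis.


the result is g(x) = (4792/27)x^4 - (263480/81)x^3 + (489320/27)x^2 - (394807/9)x + 119645/3

∇ f = -24x^5 + (200/3)x^4 - (280/3)x^3 + (241/3)x^2 - (113/3)x + 23/3
D_q ∇ f = -(1688/27)x^4 + (13000/81)x^3 - (5320/27)x^2 + (1205/9)x - 113/3
D f = -24x^5 + (20/3)x^4 + 7x^2
E_{-3} D f = -24x^5 + (1100/3)x^4 - 2240x^3 + 6847x^2 - 10482x + 6435
∇ (E_{-3} ∘ D) f = -120x^4 + (5120/3)x^3 - 9160x^2 + (66002/3)x - 59879/3
(-2∇) (E_{-3} ∘ D) f = 240x^4 - (10240/3)x^3 + 18320x^2 - (132004/3)x + 119758/3
(D_q ∘ ∇ + (-2∇) ∘ E_{-3} ∘ D) f = (4792/27)x^4 - (263480/81)x^3 + (489320/27)x^2 - (394807/9)x + 119645/3


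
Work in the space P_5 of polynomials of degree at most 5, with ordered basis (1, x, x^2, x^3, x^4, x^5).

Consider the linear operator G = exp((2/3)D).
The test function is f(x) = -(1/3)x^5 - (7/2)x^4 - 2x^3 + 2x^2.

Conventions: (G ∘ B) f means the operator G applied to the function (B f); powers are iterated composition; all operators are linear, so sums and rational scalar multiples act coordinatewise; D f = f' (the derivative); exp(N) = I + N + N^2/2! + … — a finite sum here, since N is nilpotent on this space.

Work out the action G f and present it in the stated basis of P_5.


order-1 term: -(10/9)x^4 - (28/3)x^3 - 4x^2 + (8/3)x
order-2 term: -(40/27)x^3 - (28/3)x^2 - (8/3)x + 8/9
order-3 term: -(80/81)x^2 - (112/27)x - 16/27
order-4 term: -(80/243)x - 56/81
order-5 term: -32/729
the series for exp((2/3)D) f terminates at order 5
exp((2/3)D) f = -(1/3)x^5 - (83/18)x^4 - (346/27)x^3 - (998/81)x^2 - (1088/243)x - 320/729

the result is g(x) = -(1/3)x^5 - (83/18)x^4 - (346/27)x^3 - (998/81)x^2 - (1088/243)x - 320/729


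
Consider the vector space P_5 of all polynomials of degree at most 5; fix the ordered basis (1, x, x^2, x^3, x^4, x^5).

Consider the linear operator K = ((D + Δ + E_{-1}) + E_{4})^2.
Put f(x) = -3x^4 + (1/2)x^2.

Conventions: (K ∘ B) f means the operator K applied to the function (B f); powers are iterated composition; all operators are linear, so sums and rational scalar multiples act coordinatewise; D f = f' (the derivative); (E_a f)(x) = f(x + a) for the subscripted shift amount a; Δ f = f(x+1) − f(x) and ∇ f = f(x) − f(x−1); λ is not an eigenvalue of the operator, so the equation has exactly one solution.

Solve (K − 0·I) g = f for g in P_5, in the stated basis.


write g with unknown coordinates in the stated basis and equate coefficients in (K − 0·I) g = f
solving from the highest basis element down gives g = -(3/4)x^4 + 15x^3 - (701/8)x^2 + (403/4)x + 3549/16
check: K g = -3x^4 + (1/2)x^2
so K g − 0·g = -3x^4 + (1/2)x^2 = f ✓

the result is g(x) = -(3/4)x^4 + 15x^3 - (701/8)x^2 + (403/4)x + 3549/16


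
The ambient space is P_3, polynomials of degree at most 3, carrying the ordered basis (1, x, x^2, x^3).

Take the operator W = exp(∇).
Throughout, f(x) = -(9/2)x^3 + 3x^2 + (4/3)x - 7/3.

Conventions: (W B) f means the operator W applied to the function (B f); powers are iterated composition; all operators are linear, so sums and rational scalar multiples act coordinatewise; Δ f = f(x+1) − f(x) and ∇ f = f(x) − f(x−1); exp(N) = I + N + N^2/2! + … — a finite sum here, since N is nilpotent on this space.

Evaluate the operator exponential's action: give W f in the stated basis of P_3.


order-1 term: -(27/2)x^2 + (39/2)x - 37/6
order-2 term: -(27/2)x + 33/2
order-3 term: -9/2
the series for exp(∇) f terminates at order 3
exp(∇) f = -(9/2)x^3 - (21/2)x^2 + (22/3)x + 7/2

g(x) = -(9/2)x^3 - (21/2)x^2 + (22/3)x + 7/2


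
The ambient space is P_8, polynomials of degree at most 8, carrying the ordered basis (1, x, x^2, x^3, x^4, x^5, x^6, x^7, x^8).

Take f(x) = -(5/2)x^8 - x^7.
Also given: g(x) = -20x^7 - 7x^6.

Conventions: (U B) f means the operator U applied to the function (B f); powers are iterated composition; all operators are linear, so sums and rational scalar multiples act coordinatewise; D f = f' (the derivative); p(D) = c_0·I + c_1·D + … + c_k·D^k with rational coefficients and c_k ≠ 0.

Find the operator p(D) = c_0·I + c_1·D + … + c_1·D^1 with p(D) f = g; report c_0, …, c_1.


D^0 f = -(5/2)x^8 - x^7
D^1 f = -20x^7 - 7x^6
matching coefficients of g against c_0 f + c_1 Df + … from the top degree down determines the c_i
solution: c_0 = 0, c_1 = 1

p(D) = D, i.e. c_0 = 0, c_1 = 1


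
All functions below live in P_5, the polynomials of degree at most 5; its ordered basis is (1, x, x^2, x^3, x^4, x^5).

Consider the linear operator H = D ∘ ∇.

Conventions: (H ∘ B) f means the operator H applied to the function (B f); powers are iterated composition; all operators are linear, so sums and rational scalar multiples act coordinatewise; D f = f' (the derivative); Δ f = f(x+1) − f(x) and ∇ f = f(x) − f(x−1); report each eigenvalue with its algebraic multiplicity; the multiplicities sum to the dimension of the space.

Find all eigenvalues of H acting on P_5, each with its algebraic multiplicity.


image of 1: 0
image of x: 0
image of x^2: 2
image of x^3: 6x - 3
image of x^4: 12x^2 - 12x + 4
image of x^5: 20x^3 - 30x^2 + 20x - 5
the matrix is upper triangular; its diagonal is (0, 0, 0, 0, 0, 0)
for a triangular matrix the eigenvalues are the diagonal entries, with algebraic multiplicity their repetition count

λ = 0 (multiplicity 6)


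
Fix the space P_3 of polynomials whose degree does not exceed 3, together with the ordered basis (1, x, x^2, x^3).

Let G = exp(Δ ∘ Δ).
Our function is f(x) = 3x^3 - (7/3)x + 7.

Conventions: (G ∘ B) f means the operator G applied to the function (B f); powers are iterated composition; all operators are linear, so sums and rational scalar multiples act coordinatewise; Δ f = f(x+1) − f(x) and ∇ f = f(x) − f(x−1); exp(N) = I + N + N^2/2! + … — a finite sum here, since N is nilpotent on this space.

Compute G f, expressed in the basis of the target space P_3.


order-1 term: 18x + 18
the series for exp(Δ ∘ Δ) f terminates at order 1
exp(Δ ∘ Δ) f = 3x^3 + (47/3)x + 25

g(x) = 3x^3 + (47/3)x + 25


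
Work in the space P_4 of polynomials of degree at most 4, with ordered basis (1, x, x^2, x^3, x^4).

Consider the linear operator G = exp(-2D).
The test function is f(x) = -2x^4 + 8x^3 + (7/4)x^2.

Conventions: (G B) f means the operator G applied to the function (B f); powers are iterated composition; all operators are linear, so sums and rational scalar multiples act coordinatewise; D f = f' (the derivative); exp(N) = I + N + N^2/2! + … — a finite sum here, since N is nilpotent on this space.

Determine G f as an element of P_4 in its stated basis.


the result is g(x) = -2x^4 + 24x^3 - (377/4)x^2 + 153x - 89

order-1 term: 16x^3 - 48x^2 - 7x
order-2 term: -48x^2 + 96x + 7
order-3 term: 64x - 64
order-4 term: -32
the series for exp(-2D) f terminates at order 4
exp(-2D) f = -2x^4 + 24x^3 - (377/4)x^2 + 153x - 89


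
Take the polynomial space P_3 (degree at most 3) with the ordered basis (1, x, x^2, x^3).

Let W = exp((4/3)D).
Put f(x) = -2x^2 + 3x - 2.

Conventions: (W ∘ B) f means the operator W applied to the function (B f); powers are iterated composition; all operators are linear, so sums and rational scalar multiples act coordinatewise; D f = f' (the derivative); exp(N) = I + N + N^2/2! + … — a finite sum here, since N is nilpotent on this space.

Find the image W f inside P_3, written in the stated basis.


order-1 term: -(16/3)x + 4
order-2 term: -32/9
the series for exp((4/3)D) f terminates at order 2
exp((4/3)D) f = -2x^2 - (7/3)x - 14/9

the result is g(x) = -2x^2 - (7/3)x - 14/9


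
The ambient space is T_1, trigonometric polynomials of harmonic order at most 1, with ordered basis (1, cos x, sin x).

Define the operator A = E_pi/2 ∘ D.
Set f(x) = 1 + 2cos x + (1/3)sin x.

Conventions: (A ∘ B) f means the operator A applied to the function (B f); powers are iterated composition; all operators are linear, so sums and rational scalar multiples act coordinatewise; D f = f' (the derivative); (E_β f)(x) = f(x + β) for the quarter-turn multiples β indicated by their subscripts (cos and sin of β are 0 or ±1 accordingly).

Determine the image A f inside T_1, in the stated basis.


the result is g(x) = -2cos x - (1/3)sin x

D f = (1/3)cos x - 2sin x
E_pi/2 D f = -2cos x - (1/3)sin x


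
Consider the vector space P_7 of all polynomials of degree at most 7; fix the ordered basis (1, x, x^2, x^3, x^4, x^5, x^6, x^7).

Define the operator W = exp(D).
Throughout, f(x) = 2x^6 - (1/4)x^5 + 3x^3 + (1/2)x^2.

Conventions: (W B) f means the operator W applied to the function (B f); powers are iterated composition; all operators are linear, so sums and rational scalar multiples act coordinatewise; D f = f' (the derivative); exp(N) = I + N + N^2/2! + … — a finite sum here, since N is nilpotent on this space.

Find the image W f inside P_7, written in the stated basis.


the result is g(x) = 2x^6 + (47/4)x^5 + (115/4)x^4 + (81/2)x^3 + 37x^2 + (83/4)x + 21/4

order-1 term: 12x^5 - (5/4)x^4 + 9x^2 + x
order-2 term: 30x^4 - (5/2)x^3 + 9x + 1/2
order-3 term: 40x^3 - (5/2)x^2 + 3
order-4 term: 30x^2 - (5/4)x
order-5 term: 12x - 1/4
order-6 term: 2
the series for exp(D) f terminates at order 6
exp(D) f = 2x^6 + (47/4)x^5 + (115/4)x^4 + (81/2)x^3 + 37x^2 + (83/4)x + 21/4


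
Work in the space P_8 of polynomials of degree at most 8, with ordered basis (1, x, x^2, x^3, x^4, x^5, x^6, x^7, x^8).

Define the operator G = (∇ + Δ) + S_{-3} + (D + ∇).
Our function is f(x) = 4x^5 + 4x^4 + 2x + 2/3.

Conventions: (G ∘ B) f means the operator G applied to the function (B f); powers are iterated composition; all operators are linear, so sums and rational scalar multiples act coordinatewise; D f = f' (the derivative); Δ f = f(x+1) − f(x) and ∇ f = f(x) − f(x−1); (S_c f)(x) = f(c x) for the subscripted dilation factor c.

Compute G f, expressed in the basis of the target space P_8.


∇ f = 20x^4 - 24x^3 + 16x^2 - 4x + 2
Δ f = 20x^4 + 56x^3 + 64x^2 + 36x + 10
(∇ + Δ) f = 40x^4 + 32x^3 + 80x^2 + 32x + 12
S_{-3} f = -972x^5 + 324x^4 - 6x + 2/3
D f = 20x^4 + 16x^3 + 2
∇ f = 20x^4 - 24x^3 + 16x^2 - 4x + 2
(D + ∇) f = 40x^4 - 8x^3 + 16x^2 - 4x + 4
((∇ + Δ) + S_{-3} + (D + ∇)) f = -972x^5 + 404x^4 + 24x^3 + 96x^2 + 22x + 50/3

g(x) = -972x^5 + 404x^4 + 24x^3 + 96x^2 + 22x + 50/3


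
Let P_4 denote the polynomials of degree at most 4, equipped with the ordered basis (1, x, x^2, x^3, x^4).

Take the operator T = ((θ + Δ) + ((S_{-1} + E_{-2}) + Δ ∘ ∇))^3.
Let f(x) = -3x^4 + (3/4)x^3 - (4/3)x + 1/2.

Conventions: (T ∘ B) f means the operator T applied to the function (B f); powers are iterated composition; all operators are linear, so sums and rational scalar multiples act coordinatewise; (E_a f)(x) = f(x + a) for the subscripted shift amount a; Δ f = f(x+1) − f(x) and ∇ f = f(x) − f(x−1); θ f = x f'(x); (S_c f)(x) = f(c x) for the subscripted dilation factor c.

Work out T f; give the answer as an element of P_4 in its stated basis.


g(x) = -648x^4 + (3105/4)x^3 - (40509/4)x^2 + (110585/12)x - 97867/6

θ f = -12x^4 + (9/4)x^3 - (4/3)x
Δ f = -12x^3 - (63/4)x^2 - (39/4)x - 43/12
(θ + Δ) f = -12x^4 - (39/4)x^3 - (63/4)x^2 - (133/12)x - 43/12
S_{-1} f = -3x^4 - (3/4)x^3 + (4/3)x + 1/2
E_{-2} f = -3x^4 + (99/4)x^3 - (153/2)x^2 + (311/3)x - 305/6
(S_{-1} + E_{-2}) f = -6x^4 + 24x^3 - (153/2)x^2 + 105x - 151/3
∇ f = -12x^3 + (81/4)x^2 - (57/4)x + 29/12
Δ ∇ f = -36x^2 + (9/2)x - 6
((S_{-1} + E_{-2}) + Δ ∘ ∇) f = -6x^4 + 24x^3 - (225/2)x^2 + (219/2)x - 169/3
((θ + Δ) + ((S_{-1} + E_{-2}) + Δ ∘ ∇)) f = -18x^4 + (57/4)x^3 - (513/4)x^2 + (1181/12)x - 719/12
θ ((θ + Δ) + ((S_{-1} + E_{-2}) + Δ ∘ ∇)) f = -72x^4 + (171/4)x^3 - (513/2)x^2 + (1181/12)x
Δ ((θ + Δ) + ((S_{-1} + E_{-2}) + Δ ∘ ∇)) f = -72x^3 - (261/4)x^2 - (1143/4)x - 403/12
(θ + Δ) ((θ + Δ) + ((S_{-1} + E_{-2}) + Δ ∘ ∇)) f = -72x^4 - (117/4)x^3 - (1287/4)x^2 - (562/3)x - 403/12
S_{-1} ((θ + Δ) + ((S_{-1} + E_{-2}) + Δ ∘ ∇)) f = -18x^4 - (57/4)x^3 - (513/4)x^2 - (1181/12)x - 719/12
E_{-2} ((θ + Δ) + ((S_{-1} + E_{-2}) + Δ ∘ ∇)) f = -18x^4 + (633/4)x^3 - (2583/4)x^2 + (16301/12)x - 4687/4
(S_{-1} + E_{-2}) ((θ + Δ) + ((S_{-1} + E_{-2}) + Δ ∘ ∇)) f = -36x^4 + 144x^3 - 774x^2 + 1260x - 3695/3
∇ ((θ + Δ) + ((S_{-1} + E_{-2}) + Δ ∘ ∇)) f = -72x^3 + (603/4)x^2 - (1485/4)x + 3107/12
Δ ∇ ((θ + Δ) + ((S_{-1} + E_{-2}) + Δ ∘ ∇)) f = -216x^2 + (171/2)x - 585/2
((S_{-1} + E_{-2}) + Δ ∘ ∇) ((θ + Δ) + ((S_{-1} + E_{-2}) + Δ ∘ ∇)) f = -36x^4 + 144x^3 - 990x^2 + (2691/2)x - 9145/6
((θ + Δ) + ((S_{-1} + E_{-2}) + Δ ∘ ∇)) ((θ + Δ) + ((S_{-1} + E_{-2}) + Δ ∘ ∇)) f = -108x^4 + (459/4)x^3 - (5247/4)x^2 + (6949/6)x - 6231/4
θ ((θ + Δ) + ((S_{-1} + E_{-2}) + Δ ∘ ∇)) ((θ + Δ) + ((S_{-1} + E_{-2}) + Δ ∘ ∇)) f = -432x^4 + (1377/4)x^3 - (5247/2)x^2 + (6949/6)x
Δ ((θ + Δ) + ((S_{-1} + E_{-2}) + Δ ∘ ∇)) ((θ + Δ) + ((S_{-1} + E_{-2}) + Δ ∘ ∇)) f = -432x^3 - (1215/4)x^2 - (10845/4)x - 881/6
(θ + Δ) ((θ + Δ) + ((S_{-1} + E_{-2}) + Δ ∘ ∇)) ((θ + Δ) + ((S_{-1} + E_{-2}) + Δ ∘ ∇)) f = -432x^4 - (351/4)x^3 - (11709/4)x^2 - (18637/12)x - 881/6
S_{-1} ((θ + Δ) + ((S_{-1} + E_{-2}) + Δ ∘ ∇)) ((θ + Δ) + ((S_{-1} + E_{-2}) + Δ ∘ ∇)) f = -108x^4 - (459/4)x^3 - (5247/4)x^2 - (6949/6)x - 6231/4
E_{-2} ((θ + Δ) + ((S_{-1} + E_{-2}) + Δ ∘ ∇)) ((θ + Δ) + ((S_{-1} + E_{-2}) + Δ ∘ ∇)) f = -108x^4 + (3915/4)x^3 - (18369/4)x^2 + (67429/6)x - 141205/12
(S_{-1} + E_{-2}) ((θ + Δ) + ((S_{-1} + E_{-2}) + Δ ∘ ∇)) ((θ + Δ) + ((S_{-1} + E_{-2}) + Δ ∘ ∇)) f = -216x^4 + 864x^3 - 5904x^2 + 10080x - 79949/6
∇ ((θ + Δ) + ((S_{-1} + E_{-2}) + Δ ∘ ∇)) ((θ + Δ) + ((S_{-1} + E_{-2}) + Δ ∘ ∇)) f = -432x^3 + (3969/4)x^2 - (13599/4)x + 8078/3
Δ ∇ ((θ + Δ) + ((S_{-1} + E_{-2}) + Δ ∘ ∇)) ((θ + Δ) + ((S_{-1} + E_{-2}) + Δ ∘ ∇)) f = -1296x^2 + (1377/2)x - 5679/2
((S_{-1} + E_{-2}) + Δ ∘ ∇) ((θ + Δ) + ((S_{-1} + E_{-2}) + Δ ∘ ∇)) ((θ + Δ) + ((S_{-1} + E_{-2}) + Δ ∘ ∇)) f = -216x^4 + 864x^3 - 7200x^2 + (21537/2)x - 48493/3
((θ + Δ) + ((S_{-1} + E_{-2}) + Δ ∘ ∇)) ((θ + Δ) + ((S_{-1} + E_{-2}) + Δ ∘ ∇)) ((θ + Δ) + ((S_{-1} + E_{-2}) + Δ ∘ ∇)) f = -648x^4 + (3105/4)x^3 - (40509/4)x^2 + (110585/12)x - 97867/6


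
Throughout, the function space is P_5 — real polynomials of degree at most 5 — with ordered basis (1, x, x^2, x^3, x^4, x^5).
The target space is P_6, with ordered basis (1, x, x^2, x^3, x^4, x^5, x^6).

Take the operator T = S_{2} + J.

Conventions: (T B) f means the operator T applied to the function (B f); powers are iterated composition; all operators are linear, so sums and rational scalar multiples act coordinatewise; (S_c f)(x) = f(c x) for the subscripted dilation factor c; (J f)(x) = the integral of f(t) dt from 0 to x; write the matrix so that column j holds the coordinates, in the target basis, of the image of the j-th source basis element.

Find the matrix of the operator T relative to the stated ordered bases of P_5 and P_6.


the matrix is [[1, 0, 0, 0, 0, 0]; [1, 2, 0, 0, 0, 0]; [0, 1/2, 4, 0, 0, 0]; [0, 0, 1/3, 8, 0, 0]; [0, 0, 0, 1/4, 16, 0]; [0, 0, 0, 0, 1/5, 32]; [0, 0, 0, 0, 0, 1/6]] (rows listed top to bottom)

image of 1: x + 1
image of x: (1/2)x^2 + 2x
image of x^2: (1/3)x^3 + 4x^2
image of x^3: (1/4)x^4 + 8x^3
image of x^4: (1/5)x^5 + 16x^4
image of x^5: (1/6)x^6 + 32x^5
each image's coordinates form column j of the matrix


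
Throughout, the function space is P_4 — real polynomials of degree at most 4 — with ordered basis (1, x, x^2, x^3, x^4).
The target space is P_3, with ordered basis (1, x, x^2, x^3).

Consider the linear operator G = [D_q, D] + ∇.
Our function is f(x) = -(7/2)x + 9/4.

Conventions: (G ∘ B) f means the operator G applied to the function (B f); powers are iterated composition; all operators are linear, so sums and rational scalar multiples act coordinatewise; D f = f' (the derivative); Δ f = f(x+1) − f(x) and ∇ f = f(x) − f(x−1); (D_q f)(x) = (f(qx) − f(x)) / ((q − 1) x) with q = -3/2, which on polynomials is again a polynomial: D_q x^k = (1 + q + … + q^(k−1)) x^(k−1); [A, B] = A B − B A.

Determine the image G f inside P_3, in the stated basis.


the image equals g(x) = -7/2

D f = -7/2
D_q D f = 0
D_q f = -7/2
D D_q f = 0
[D_q, D] f = 0
∇ f = -7/2
([D_q, D] + ∇) f = -7/2


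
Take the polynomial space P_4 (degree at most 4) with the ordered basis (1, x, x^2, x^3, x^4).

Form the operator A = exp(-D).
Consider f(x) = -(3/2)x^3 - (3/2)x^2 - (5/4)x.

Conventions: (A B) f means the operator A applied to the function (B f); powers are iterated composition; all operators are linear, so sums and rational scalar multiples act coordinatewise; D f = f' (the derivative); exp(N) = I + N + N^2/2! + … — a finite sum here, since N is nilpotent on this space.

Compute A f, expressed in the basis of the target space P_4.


g(x) = -(3/2)x^3 + 3x^2 - (11/4)x + 5/4

order-1 term: (9/2)x^2 + 3x + 5/4
order-2 term: -(9/2)x - 3/2
order-3 term: 3/2
the series for exp(-D) f terminates at order 3
exp(-D) f = -(3/2)x^3 + 3x^2 - (11/4)x + 5/4


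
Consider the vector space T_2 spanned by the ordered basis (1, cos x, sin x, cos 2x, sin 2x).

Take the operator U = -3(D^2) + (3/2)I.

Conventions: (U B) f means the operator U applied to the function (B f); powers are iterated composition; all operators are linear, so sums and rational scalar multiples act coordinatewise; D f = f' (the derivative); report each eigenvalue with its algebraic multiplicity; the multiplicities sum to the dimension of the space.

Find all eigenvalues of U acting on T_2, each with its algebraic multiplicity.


λ = 3/2 (multiplicity 1), λ = 9/2 (multiplicity 2), λ = 27/2 (multiplicity 2)

image of 1: 3/2
image of cos x: (9/2)cos x
image of sin x: (9/2)sin x
image of cos 2x: (27/2)cos 2x
image of sin 2x: (27/2)sin 2x
the matrix is diagonal; its diagonal is (3/2, 9/2, 9/2, 27/2, 27/2)
for a triangular matrix the eigenvalues are the diagonal entries, with algebraic multiplicity their repetition count


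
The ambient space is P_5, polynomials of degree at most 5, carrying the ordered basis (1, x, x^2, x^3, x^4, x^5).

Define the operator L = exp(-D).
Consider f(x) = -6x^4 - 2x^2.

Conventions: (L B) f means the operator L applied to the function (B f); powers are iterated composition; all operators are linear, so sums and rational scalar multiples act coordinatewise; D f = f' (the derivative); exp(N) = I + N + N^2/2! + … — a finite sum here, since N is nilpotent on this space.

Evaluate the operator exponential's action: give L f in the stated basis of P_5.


order-1 term: 24x^3 + 4x
order-2 term: -36x^2 - 2
order-3 term: 24x
order-4 term: -6
the series for exp(-D) f terminates at order 4
exp(-D) f = -6x^4 + 24x^3 - 38x^2 + 28x - 8

the result is g(x) = -6x^4 + 24x^3 - 38x^2 + 28x - 8


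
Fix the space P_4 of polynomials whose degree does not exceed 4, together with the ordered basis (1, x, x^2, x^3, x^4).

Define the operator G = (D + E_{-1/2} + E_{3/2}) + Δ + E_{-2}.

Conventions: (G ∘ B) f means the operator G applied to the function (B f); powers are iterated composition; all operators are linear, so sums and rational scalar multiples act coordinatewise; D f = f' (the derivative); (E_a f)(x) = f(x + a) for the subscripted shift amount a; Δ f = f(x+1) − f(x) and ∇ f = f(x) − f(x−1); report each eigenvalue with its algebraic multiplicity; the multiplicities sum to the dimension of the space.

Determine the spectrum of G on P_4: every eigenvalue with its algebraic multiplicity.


λ = 3 (multiplicity 5)

image of 1: 3
image of x: 3x + 1
image of x^2: 3x^2 + 2x + 15/2
image of x^3: 3x^3 + 3x^2 + (45/2)x - 15/4
image of x^4: 3x^4 + 4x^3 + 45x^2 - 15x + 177/8
the matrix is upper triangular; its diagonal is (3, 3, 3, 3, 3)
for a triangular matrix the eigenvalues are the diagonal entries, with algebraic multiplicity their repetition count


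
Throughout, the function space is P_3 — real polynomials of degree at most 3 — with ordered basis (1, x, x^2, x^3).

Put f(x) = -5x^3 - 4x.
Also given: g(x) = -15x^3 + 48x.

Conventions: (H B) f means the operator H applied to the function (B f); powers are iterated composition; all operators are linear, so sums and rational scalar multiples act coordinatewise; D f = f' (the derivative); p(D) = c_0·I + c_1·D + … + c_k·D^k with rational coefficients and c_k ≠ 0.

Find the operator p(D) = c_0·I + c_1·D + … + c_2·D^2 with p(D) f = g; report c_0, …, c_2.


c_0 = 3, c_1 = 0, c_2 = -2

D^0 f = -5x^3 - 4x
D^1 f = -15x^2 - 4
D^2 f = -30x
matching coefficients of g against c_0 f + c_1 Df + … from the top degree down determines the c_i
solution: c_0 = 3, c_1 = 0, c_2 = -2


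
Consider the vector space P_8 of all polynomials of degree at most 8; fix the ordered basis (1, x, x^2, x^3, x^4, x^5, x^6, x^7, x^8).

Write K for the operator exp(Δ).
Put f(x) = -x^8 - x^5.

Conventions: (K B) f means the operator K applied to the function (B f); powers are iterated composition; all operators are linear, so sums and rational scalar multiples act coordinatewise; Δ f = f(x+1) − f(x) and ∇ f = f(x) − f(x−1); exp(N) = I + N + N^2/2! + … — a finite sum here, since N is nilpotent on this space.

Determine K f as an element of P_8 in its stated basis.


the image equals g(x) = -x^8 - 8x^7 - 56x^6 - 281x^5 - 1055x^4 - 2932x^3 - 5734x^2 - 7091x - 4192

order-1 term: -8x^7 - 28x^6 - 56x^5 - 75x^4 - 66x^3 - 38x^2 - 13x - 2
order-2 term: -28x^6 - 168x^5 - 490x^4 - 850x^3 - 898x^2 - 539x - 142
order-3 term: -56x^5 - 420x^4 - 1400x^3 - 2530x^2 - 2438x - 991
order-4 term: -70x^4 - 560x^3 - 1820x^2 - 2805x - 1711
order-5 term: -56x^3 - 420x^2 - 1120x - 1051
order-6 term: -28x^2 - 168x - 266
order-7 term: -8x - 28
order-8 term: -1
the series for exp(Δ) f terminates at order 8
exp(Δ) f = -x^8 - 8x^7 - 56x^6 - 281x^5 - 1055x^4 - 2932x^3 - 5734x^2 - 7091x - 4192


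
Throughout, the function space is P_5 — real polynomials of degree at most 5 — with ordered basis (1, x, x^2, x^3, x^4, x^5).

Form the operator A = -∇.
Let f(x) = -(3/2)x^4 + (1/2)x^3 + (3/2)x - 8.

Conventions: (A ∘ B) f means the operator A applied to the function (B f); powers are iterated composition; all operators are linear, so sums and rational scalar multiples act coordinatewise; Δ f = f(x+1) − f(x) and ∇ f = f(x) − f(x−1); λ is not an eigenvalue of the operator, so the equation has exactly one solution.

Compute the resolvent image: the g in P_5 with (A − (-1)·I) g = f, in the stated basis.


the image equals g(x) = -(3/2)x^4 - (11/2)x^3 - (15/2)x^2 - 3x - 15/2

write g with unknown coordinates in the stated basis and equate coefficients in (A − (-1)·I) g = f
solving from the highest basis element down gives g = -(3/2)x^4 - (11/2)x^3 - (15/2)x^2 - 3x - 15/2
check: A g = 6x^3 + (15/2)x^2 + (9/2)x - 1/2
so A g − (-1)·g = -(3/2)x^4 + (1/2)x^3 + (3/2)x - 8 = f ✓


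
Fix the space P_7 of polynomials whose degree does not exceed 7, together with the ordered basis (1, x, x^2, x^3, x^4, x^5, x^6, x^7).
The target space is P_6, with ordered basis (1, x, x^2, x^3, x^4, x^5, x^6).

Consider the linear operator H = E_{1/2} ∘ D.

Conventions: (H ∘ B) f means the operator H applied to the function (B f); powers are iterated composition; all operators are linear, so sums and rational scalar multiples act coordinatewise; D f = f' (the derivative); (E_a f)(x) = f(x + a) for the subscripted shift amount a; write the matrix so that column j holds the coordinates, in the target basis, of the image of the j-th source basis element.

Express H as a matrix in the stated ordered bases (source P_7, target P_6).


the matrix is [[0, 1, 1, 3/4, 1/2, 5/16, 3/16, 7/64]; [0, 0, 2, 3, 3, 5/2, 15/8, 21/16]; [0, 0, 0, 3, 6, 15/2, 15/2, 105/16]; [0, 0, 0, 0, 4, 10, 15, 35/2]; [0, 0, 0, 0, 0, 5, 15, 105/4]; [0, 0, 0, 0, 0, 0, 6, 21]; [0, 0, 0, 0, 0, 0, 0, 7]] (rows listed top to bottom)

image of 1: 0
image of x: 1
image of x^2: 2x + 1
image of x^3: 3x^2 + 3x + 3/4
image of x^4: 4x^3 + 6x^2 + 3x + 1/2
image of x^5: 5x^4 + 10x^3 + (15/2)x^2 + (5/2)x + 5/16
image of x^6: 6x^5 + 15x^4 + 15x^3 + (15/2)x^2 + (15/8)x + 3/16
image of x^7: 7x^6 + 21x^5 + (105/4)x^4 + (35/2)x^3 + (105/16)x^2 + (21/16)x + 7/64
each image's coordinates form column j of the matrix
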